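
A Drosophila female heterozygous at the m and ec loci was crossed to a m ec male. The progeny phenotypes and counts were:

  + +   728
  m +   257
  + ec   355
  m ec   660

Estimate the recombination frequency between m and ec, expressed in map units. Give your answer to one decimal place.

30.6 map units

The two most frequent classes, + + (728) and m ec (660), are the parental types, so the F1 was + + / m ec.
The recombinant classes are + ec and m +: 355 + 257 = 612.
Recombination frequency = 612/2000 = 0.3060 ≈ 30.6%, i.e. 30.6 map units.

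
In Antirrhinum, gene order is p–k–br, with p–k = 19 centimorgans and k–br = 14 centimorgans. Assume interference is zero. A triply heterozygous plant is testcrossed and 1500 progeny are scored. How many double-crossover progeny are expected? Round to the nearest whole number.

40

Map distances give recombination frequencies of 0.190 and 0.140 for the two intervals.
With no interference, expected double-crossover frequency = 0.190 × 0.140 = 0.02660.
Expected number = 0.02660 × 1500 = 39.90 ≈ 40.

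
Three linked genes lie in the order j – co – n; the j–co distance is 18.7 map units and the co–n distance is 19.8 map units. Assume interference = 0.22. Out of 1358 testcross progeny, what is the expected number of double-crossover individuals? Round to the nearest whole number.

Map distances give recombination frequencies of 0.187 and 0.198 for the two intervals.
With interference 0.22 (so coincidence = 0.78), expected double-crossover frequency = 0.187 × 0.198 × 0.78 = 0.02888.
Expected number = 0.02888 × 1358 = 39.22 ≈ 39.

39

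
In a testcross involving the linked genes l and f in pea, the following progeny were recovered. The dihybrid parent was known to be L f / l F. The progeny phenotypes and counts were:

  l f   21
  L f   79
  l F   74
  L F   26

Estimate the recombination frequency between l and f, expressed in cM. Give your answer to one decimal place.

The recombinant classes are L F and l f: 26 + 21 = 47.
Recombination frequency = 47/200 = 0.2350 ≈ 23.5%, i.e. 23.5 cM.

23.5 cM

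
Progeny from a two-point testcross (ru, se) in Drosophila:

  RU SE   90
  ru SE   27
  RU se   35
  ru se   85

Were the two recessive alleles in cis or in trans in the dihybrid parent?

cis

The two most frequent classes are RU SE (90) and ru se (85); these are the parental (non-recombinant) types.
So the F1 carried RU SE on one chromosome and ru se on the other — the recessive alleles are on the same chromosome (cis / coupling).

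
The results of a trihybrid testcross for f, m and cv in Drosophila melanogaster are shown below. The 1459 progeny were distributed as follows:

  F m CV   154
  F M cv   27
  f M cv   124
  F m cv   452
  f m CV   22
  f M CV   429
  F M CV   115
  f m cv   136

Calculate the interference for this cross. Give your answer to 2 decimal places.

The two most frequent reciprocal classes, F m cv and f M CV, are the parental types, so the F1 was F m cv / f M CV.
The two rarest classes, F M cv and f m CV, are the double crossovers. Comparing them with the parentals, only the m allele has switched, so m is the middle locus and the order is cv – m – f.
cv–m: (278 + 49)/1459 = 0.2241; m–f: (251 + 49)/1459 = 0.2056.
Expected DCO frequency = 0.2241 × 0.2056 ≈ 0.04607; observed = 49/1459 ≈ 0.03358.
Coefficient of coincidence = 0.03358/0.04607 ≈ 0.73; interference = 1 − 0.73 = 0.27.

0.27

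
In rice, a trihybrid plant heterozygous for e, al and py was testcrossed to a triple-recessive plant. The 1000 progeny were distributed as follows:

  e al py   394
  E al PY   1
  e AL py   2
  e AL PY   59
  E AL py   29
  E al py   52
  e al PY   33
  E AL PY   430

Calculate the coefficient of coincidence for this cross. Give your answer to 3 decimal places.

The two most frequent reciprocal classes, E AL PY and e al py, are the parental types, so the F1 was E AL PY / e al py.
The two rarest classes, E al PY and e AL py, are the double crossovers. Comparing them with the parentals, only the al allele has switched, so al is the middle locus and the order is e – al – py.
e–al: (111 + 3)/1000 = 0.1140; al–py: (62 + 3)/1000 = 0.0650.
Expected DCO frequency = 0.1140 × 0.0650 ≈ 0.00741; observed = 3/1000 ≈ 0.00300.
Coefficient of coincidence = 0.00300/0.00741 ≈ 0.405.

0.405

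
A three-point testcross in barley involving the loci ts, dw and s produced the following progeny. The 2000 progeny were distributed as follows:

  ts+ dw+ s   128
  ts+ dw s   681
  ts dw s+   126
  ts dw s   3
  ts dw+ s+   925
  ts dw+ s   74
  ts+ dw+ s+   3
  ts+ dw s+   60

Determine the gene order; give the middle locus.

ts

The two most frequent reciprocal classes, ts+ dw s and ts dw+ s+, are the parental types, so the F1 was ts+ dw s / ts dw+ s+.
The two rarest classes, ts dw s and ts+ dw+ s+, are the double crossovers. Comparing them with the parentals, only the ts allele has switched, so ts is the middle locus and the order is s – ts – dw.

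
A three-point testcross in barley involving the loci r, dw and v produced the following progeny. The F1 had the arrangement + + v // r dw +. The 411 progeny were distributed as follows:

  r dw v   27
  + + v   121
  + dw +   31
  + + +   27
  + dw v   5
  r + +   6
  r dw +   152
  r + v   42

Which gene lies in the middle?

The two rarest classes, + dw v and r + +, are the double crossovers. Comparing them with the parentals, only the dw allele has switched, so dw is the middle locus and the order is v – dw – r.

dw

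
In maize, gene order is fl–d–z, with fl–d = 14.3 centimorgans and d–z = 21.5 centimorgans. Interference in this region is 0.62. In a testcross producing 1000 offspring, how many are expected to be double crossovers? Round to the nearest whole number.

12

Map distances give recombination frequencies of 0.143 and 0.215 for the two intervals.
With interference 0.62 (so coincidence = 0.38), expected double-crossover frequency = 0.143 × 0.215 × 0.38 = 0.01168.
Expected number = 0.01168 × 1000 = 11.68 ≈ 12.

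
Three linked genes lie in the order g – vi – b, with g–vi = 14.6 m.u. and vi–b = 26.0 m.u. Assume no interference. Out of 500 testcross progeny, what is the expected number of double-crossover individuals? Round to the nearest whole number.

Map distances give recombination frequencies of 0.146 and 0.260 for the two intervals.
With no interference, expected double-crossover frequency = 0.146 × 0.260 = 0.03796.
Expected number = 0.03796 × 500 = 18.98 ≈ 19.

19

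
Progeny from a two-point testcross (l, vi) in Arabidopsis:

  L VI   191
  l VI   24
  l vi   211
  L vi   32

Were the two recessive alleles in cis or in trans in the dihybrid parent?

The two most frequent classes are L VI (191) and l vi (211); these are the parental (non-recombinant) types.
So the F1 carried L VI on one chromosome and l vi on the other — the recessive alleles are on the same chromosome (cis / coupling).

cis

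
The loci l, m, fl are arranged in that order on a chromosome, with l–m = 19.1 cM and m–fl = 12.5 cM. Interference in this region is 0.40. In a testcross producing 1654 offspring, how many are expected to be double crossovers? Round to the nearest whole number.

24

Map distances give recombination frequencies of 0.191 and 0.125 for the two intervals.
With interference 0.40 (so coincidence = 0.60), expected double-crossover frequency = 0.191 × 0.125 × 0.60 = 0.01432.
Expected number = 0.01432 × 1654 = 23.69 ≈ 24.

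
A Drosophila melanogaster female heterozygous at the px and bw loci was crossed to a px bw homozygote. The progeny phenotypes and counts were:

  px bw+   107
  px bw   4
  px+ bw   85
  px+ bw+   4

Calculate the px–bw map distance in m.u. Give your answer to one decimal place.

The two most frequent classes, px+ bw (85) and px bw+ (107), are the parental types, so the F1 was px+ bw / px bw+.
The recombinant classes are px+ bw+ and px bw: 4 + 4 = 8.
Recombination frequency = 8/200 = 0.0400 ≈ 4.0%, i.e. 4.0 m.u.

4.0 m.u.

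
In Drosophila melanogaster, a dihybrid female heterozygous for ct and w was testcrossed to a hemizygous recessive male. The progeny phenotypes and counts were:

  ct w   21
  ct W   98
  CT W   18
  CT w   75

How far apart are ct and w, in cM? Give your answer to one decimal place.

The two most frequent classes, CT w (75) and ct W (98), are the parental types, so the F1 was CT w / ct W.
The recombinant classes are CT W and ct w: 18 + 21 = 39.
Recombination frequency = 39/212 = 0.1840 ≈ 18.4%, i.e. 18.4 cM.

18.4 cM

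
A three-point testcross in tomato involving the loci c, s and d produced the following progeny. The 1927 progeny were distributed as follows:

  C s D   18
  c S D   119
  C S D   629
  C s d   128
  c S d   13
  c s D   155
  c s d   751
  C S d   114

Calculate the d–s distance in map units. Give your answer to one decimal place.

The two most frequent reciprocal classes, c s d and C S D, are the parental types, so the F1 was c s d / C S D.
The two rarest classes, c S d and C s D, are the double crossovers. Comparing them with the parentals, only the s allele has switched, so s is the middle locus and the order is c – s – d.
Crossovers in the s–d interval produce the single-crossover classes c s D and C S d (155 + 114 = 269) plus the double crossovers (31).
RF(s–d) = (269 + 31) / 1927 = 300/1927 = 0.1557 → 15.6 map units.

15.6 map units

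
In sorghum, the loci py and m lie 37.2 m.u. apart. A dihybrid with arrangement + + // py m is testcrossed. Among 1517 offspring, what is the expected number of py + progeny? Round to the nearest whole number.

282

A map distance of 37.2 m.u. corresponds to a recombination frequency of 0.372.
The F1 is + + / py m, so py + is a recombinant gamete class with expected frequency r/2 = 0.372/2 = 0.1860.
Expected number = 0.1860 × 1517 = 282.16 ≈ 282.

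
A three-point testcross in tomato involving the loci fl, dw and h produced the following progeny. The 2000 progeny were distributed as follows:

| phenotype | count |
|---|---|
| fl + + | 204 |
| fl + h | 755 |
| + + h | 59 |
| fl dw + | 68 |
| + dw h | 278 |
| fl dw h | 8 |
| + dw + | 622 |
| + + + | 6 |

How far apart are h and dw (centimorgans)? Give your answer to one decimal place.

The two most frequent reciprocal classes, fl + h and + dw +, are the parental types, so the F1 was fl + h / + dw +.
The two rarest classes, fl dw h and + + +, are the double crossovers. Comparing them with the parentals, only the dw allele has switched, so dw is the middle locus and the order is h – dw – fl.
Crossovers in the h–dw interval produce the single-crossover classes fl + + and + dw h (204 + 278 = 482) plus the double crossovers (14).
RF(h–dw) = (482 + 14) / 2000 = 496/2000 = 0.2480 → 24.8 centimorgans.

24.8 centimorgans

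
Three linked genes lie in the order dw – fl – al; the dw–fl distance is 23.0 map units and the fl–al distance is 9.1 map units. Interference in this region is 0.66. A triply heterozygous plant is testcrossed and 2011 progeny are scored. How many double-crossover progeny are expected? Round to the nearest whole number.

Map distances give recombination frequencies of 0.230 and 0.091 for the two intervals.
With interference 0.66 (so coincidence = 0.34), expected double-crossover frequency = 0.230 × 0.091 × 0.34 = 0.00712.
Expected number = 0.00712 × 2011 = 14.31 ≈ 14.

14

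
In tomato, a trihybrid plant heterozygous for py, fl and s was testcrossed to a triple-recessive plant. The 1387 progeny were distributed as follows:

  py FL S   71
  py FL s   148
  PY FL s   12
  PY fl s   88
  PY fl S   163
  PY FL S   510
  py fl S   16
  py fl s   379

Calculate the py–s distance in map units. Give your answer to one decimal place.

The two most frequent reciprocal classes, py fl s and PY FL S, are the parental types, so the F1 was py fl s / PY FL S.
The two rarest classes, py fl S and PY FL s, are the double crossovers. Comparing them with the parentals, only the s allele has switched, so s is the middle locus and the order is py – s – fl.
Crossovers in the py–s interval produce the single-crossover classes PY fl s and py FL S (88 + 71 = 159) plus the double crossovers (28).
RF(py–s) = (159 + 28) / 1387 = 187/1387 = 0.1348 → 13.5 map units.

13.5 map units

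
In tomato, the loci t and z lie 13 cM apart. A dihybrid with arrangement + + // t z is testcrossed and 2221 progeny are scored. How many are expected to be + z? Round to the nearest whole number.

A map distance of 13 cM corresponds to a recombination frequency of 0.130.
The F1 is + + / t z, so + z is a recombinant gamete class with expected frequency r/2 = 0.130/2 = 0.0650.
Expected number = 0.0650 × 2221 = 144.37 ≈ 144.

144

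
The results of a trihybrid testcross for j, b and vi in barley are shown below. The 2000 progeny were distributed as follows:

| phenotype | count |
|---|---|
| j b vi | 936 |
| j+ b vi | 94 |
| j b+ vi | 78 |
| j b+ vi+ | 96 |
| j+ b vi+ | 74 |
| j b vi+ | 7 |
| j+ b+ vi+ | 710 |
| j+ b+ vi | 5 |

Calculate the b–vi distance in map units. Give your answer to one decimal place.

The two most frequent reciprocal classes, j+ b+ vi+ and j b vi, are the parental types, so the F1 was j+ b+ vi+ / j b vi.
The two rarest classes, j+ b+ vi and j b vi+, are the double crossovers. Comparing them with the parentals, only the vi allele has switched, so vi is the middle locus and the order is j – vi – b.
Crossovers in the vi–b interval produce the single-crossover classes j+ b vi+ and j b+ vi (74 + 78 = 152) plus the double crossovers (12).
RF(vi–b) = (152 + 12) / 2000 = 164/2000 = 0.0820 → 8.2 map units.

8.2 map units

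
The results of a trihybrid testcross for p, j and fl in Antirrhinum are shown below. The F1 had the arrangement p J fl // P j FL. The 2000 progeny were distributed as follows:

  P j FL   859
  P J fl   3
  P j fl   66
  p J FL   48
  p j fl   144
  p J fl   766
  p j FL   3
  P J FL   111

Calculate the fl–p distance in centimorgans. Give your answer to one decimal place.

The two rarest classes, P J fl and p j FL, are the double crossovers. Comparing them with the parentals, only the p allele has switched, so p is the middle locus and the order is j – p – fl.
Crossovers in the p–fl interval produce the single-crossover classes p J FL and P j fl (48 + 66 = 114) plus the double crossovers (6).
RF(p–fl) = (114 + 6) / 2000 = 120/2000 = 0.0600 → 6.0 centimorgans.

6.0 centimorgans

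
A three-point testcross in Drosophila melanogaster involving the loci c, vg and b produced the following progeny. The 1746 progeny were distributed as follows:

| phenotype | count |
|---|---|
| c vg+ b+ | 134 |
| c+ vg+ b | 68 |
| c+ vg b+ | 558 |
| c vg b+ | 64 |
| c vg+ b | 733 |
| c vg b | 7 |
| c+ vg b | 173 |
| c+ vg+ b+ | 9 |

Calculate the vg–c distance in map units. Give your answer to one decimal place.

The two most frequent reciprocal classes, c+ vg b+ and c vg+ b, are the parental types, so the F1 was c+ vg b+ / c vg+ b.
The two rarest classes, c+ vg+ b+ and c vg b, are the double crossovers. Comparing them with the parentals, only the vg allele has switched, so vg is the middle locus and the order is c – vg – b.
Crossovers in the c–vg interval produce the single-crossover classes c vg b+ and c+ vg+ b (64 + 68 = 132) plus the double crossovers (16).
RF(c–vg) = (132 + 16) / 1746 = 148/1746 = 0.0848 → 8.5 map units.

8.5 map units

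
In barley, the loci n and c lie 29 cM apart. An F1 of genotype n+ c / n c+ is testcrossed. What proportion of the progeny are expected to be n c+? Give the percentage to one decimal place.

35.5%

A map distance of 29 cM corresponds to a recombination frequency of 0.290.
The F1 is n+ c / n c+, so n c+ is a parental gamete class with expected frequency (1 − r)/2 = 0.710/2 = 0.3550.
That is 0.3550 = 35.5% of the progeny.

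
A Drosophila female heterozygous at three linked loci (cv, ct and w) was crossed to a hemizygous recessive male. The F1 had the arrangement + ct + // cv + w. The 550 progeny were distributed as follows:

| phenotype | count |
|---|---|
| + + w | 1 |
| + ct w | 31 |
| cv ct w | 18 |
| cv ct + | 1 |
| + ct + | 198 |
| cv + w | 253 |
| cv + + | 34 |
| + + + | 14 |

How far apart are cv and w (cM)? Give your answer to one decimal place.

The two rarest classes, cv ct + and + + w, are the double crossovers. Comparing them with the parentals, only the cv allele has switched, so cv is the middle locus and the order is ct – cv – w.
Crossovers in the cv–w interval produce the single-crossover classes + ct w and cv + + (31 + 34 = 65) plus the double crossovers (2).
RF(cv–w) = (65 + 2) / 550 = 67/550 = 0.1218 → 12.2 cM.

12.2 cM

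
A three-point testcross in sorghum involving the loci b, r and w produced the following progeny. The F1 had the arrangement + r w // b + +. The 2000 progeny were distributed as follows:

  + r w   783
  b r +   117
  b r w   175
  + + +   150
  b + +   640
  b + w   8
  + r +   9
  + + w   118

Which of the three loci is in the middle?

The two rarest classes, + r + and b + w, are the double crossovers. Comparing them with the parentals, only the w allele has switched, so w is the middle locus and the order is r – w – b.

w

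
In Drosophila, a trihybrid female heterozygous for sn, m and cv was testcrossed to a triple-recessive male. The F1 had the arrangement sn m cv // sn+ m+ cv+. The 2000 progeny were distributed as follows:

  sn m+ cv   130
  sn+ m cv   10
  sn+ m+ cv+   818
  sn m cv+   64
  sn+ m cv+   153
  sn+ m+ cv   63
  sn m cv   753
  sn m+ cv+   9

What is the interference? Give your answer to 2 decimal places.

0.14

The two rarest classes, sn+ m cv and sn m+ cv+, are the double crossovers. Comparing them with the parentals, only the sn allele has switched, so sn is the middle locus and the order is m – sn – cv.
m–sn: (283 + 19)/2000 = 0.1510; sn–cv: (127 + 19)/2000 = 0.0730.
Expected DCO frequency = 0.1510 × 0.0730 ≈ 0.01102; observed = 19/2000 ≈ 0.00950.
Coefficient of coincidence = 0.00950/0.01102 ≈ 0.86; interference = 1 − 0.86 = 0.14.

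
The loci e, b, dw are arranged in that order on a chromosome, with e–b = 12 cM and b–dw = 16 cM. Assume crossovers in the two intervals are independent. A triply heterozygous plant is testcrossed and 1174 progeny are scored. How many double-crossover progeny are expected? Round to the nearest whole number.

Map distances give recombination frequencies of 0.120 and 0.160 for the two intervals.
With no interference, expected double-crossover frequency = 0.120 × 0.160 = 0.01920.
Expected number = 0.01920 × 1174 = 22.54 ≈ 23.

23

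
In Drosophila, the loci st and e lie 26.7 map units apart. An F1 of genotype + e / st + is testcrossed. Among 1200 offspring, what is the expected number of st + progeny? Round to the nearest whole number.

440

A map distance of 26.7 map units corresponds to a recombination frequency of 0.267.
The F1 is + e / st +, so st + is a parental gamete class with expected frequency (1 − r)/2 = 0.733/2 = 0.3665.
Expected number = 0.3665 × 1200 = 439.80 ≈ 440.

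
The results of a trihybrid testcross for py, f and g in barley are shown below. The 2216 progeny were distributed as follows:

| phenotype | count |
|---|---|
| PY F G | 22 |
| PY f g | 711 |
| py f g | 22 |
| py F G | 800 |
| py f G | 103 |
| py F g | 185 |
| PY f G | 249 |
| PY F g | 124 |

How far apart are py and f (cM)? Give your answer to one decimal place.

The two most frequent reciprocal classes, PY f g and py F G, are the parental types, so the F1 was PY f g / py F G.
The two rarest classes, py f g and PY F G, are the double crossovers. Comparing them with the parentals, only the py allele has switched, so py is the middle locus and the order is f – py – g.
Crossovers in the f–py interval produce the single-crossover classes PY F g and py f G (124 + 103 = 227) plus the double crossovers (44).
RF(f–py) = (227 + 44) / 2216 = 271/2216 = 0.1223 → 12.2 cM.

12.2 cM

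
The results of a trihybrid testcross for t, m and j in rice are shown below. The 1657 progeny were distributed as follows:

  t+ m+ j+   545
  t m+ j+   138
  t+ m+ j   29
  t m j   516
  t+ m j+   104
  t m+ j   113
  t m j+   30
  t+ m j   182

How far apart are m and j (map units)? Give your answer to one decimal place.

16.7 map units

The two most frequent reciprocal classes, t+ m+ j+ and t m j, are the parental types, so the F1 was t+ m+ j+ / t m j.
The two rarest classes, t+ m+ j and t m j+, are the double crossovers. Comparing them with the parentals, only the j allele has switched, so j is the middle locus and the order is t – j – m.
Crossovers in the j–m interval produce the single-crossover classes t+ m j+ and t m+ j (104 + 113 = 217) plus the double crossovers (59).
RF(j–m) = (217 + 59) / 1657 = 276/1657 = 0.1666 → 16.7 map units.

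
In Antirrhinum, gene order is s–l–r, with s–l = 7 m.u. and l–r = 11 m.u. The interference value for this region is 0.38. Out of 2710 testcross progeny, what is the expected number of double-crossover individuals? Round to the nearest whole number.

13

Map distances give recombination frequencies of 0.070 and 0.110 for the two intervals.
With interference 0.38 (so coincidence = 0.62), expected double-crossover frequency = 0.070 × 0.110 × 0.62 = 0.00477.
Expected number = 0.00477 × 2710 = 12.94 ≈ 13.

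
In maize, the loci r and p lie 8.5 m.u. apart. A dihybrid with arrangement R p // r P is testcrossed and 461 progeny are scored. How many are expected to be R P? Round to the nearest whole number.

20

A map distance of 8.5 m.u. corresponds to a recombination frequency of 0.085.
The F1 is R p / r P, so R P is a recombinant gamete class with expected frequency r/2 = 0.085/2 = 0.0425.
Expected number = 0.0425 × 461 = 19.59 ≈ 20.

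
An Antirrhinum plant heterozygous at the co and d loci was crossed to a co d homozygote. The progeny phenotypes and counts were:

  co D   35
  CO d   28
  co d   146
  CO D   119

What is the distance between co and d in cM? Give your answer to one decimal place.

19.2 cM

The two most frequent classes, CO D (119) and co d (146), are the parental types, so the F1 was CO D / co d.
The recombinant classes are CO d and co D: 28 + 35 = 63.
Recombination frequency = 63/328 = 0.1921 ≈ 19.2%, i.e. 19.2 cM.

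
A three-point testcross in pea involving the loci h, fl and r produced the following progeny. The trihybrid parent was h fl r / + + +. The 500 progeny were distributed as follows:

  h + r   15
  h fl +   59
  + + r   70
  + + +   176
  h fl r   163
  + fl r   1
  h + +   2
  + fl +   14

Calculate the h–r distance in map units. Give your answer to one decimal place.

26.4 map units

The two rarest classes, + fl r and h + +, are the double crossovers. Comparing them with the parentals, only the h allele has switched, so h is the middle locus and the order is r – h – fl.
Crossovers in the r–h interval produce the single-crossover classes h fl + and + + r (59 + 70 = 129) plus the double crossovers (3).
RF(r–h) = (129 + 3) / 500 = 132/500 = 0.2640 → 26.4 map units.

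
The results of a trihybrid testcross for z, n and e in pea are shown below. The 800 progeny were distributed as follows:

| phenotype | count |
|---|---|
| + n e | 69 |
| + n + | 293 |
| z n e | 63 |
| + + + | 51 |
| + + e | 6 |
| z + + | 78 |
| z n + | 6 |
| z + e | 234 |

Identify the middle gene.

z

The two most frequent reciprocal classes, z + e and + n +, are the parental types, so the F1 was z + e / + n +.
The two rarest classes, + + e and z n +, are the double crossovers. Comparing them with the parentals, only the z allele has switched, so z is the middle locus and the order is n – z – e.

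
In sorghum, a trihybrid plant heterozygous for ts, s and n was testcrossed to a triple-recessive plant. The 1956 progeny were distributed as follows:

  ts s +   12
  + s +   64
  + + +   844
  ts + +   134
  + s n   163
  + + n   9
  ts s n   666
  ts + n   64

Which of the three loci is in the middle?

The two most frequent reciprocal classes, + + + and ts s n, are the parental types, so the F1 was + + + / ts s n.
The two rarest classes, + + n and ts s +, are the double crossovers. Comparing them with the parentals, only the n allele has switched, so n is the middle locus and the order is ts – n – s.

n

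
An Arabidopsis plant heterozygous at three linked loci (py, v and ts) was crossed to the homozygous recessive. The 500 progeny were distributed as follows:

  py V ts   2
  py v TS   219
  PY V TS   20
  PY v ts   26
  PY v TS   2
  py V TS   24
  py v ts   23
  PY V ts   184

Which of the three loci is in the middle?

py

The two most frequent reciprocal classes, PY V ts and py v TS, are the parental types, so the F1 was PY V ts / py v TS.
The two rarest classes, py V ts and PY v TS, are the double crossovers. Comparing them with the parentals, only the py allele has switched, so py is the middle locus and the order is ts – py – v.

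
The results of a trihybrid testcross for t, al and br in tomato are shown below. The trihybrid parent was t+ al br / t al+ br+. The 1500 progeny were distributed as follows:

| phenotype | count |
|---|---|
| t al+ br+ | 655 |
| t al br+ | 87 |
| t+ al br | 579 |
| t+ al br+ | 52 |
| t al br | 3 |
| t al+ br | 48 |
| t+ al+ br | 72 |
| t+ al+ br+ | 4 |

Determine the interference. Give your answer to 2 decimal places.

0.41

The two rarest classes, t al br and t+ al+ br+, are the double crossovers. Comparing them with the parentals, only the t allele has switched, so t is the middle locus and the order is al – t – br.
al–t: (159 + 7)/1500 = 0.1107; t–br: (100 + 7)/1500 = 0.0713.
Expected DCO frequency = 0.1107 × 0.0713 ≈ 0.00789; observed = 7/1500 ≈ 0.00467.
Coefficient of coincidence = 0.00467/0.00789 ≈ 0.59; interference = 1 − 0.59 = 0.41.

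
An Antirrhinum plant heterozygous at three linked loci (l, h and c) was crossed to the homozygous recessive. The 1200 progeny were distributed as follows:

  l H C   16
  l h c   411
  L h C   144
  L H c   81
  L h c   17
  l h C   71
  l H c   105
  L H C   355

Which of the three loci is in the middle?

The two most frequent reciprocal classes, l h c and L H C, are the parental types, so the F1 was l h c / L H C.
The two rarest classes, L h c and l H C, are the double crossovers. Comparing them with the parentals, only the l allele has switched, so l is the middle locus and the order is h – l – c.

l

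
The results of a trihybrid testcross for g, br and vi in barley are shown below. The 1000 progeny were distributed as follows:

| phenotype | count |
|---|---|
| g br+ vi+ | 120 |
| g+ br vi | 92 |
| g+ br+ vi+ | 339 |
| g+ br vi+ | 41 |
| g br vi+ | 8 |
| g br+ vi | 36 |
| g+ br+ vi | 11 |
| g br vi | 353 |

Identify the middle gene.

The two most frequent reciprocal classes, g br vi and g+ br+ vi+, are the parental types, so the F1 was g br vi / g+ br+ vi+.
The two rarest classes, g br vi+ and g+ br+ vi, are the double crossovers. Comparing them with the parentals, only the vi allele has switched, so vi is the middle locus and the order is br – vi – g.

vi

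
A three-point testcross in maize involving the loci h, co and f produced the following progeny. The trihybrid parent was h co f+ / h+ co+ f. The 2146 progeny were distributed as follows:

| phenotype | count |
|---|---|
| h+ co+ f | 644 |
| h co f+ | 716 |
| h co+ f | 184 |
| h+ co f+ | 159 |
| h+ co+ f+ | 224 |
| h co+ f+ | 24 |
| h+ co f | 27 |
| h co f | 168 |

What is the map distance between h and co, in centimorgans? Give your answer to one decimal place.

The two rarest classes, h co+ f+ and h+ co f, are the double crossovers. Comparing them with the parentals, only the co allele has switched, so co is the middle locus and the order is f – co – h.
Crossovers in the co–h interval produce the single-crossover classes h+ co f+ and h co+ f (159 + 184 = 343) plus the double crossovers (51).
RF(co–h) = (343 + 51) / 2146 = 394/2146 = 0.1836 → 18.4 centimorgans.

18.4 centimorgans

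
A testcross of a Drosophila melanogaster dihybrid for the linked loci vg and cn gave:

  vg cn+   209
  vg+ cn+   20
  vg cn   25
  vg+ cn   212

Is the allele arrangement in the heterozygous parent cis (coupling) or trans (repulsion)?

trans

The two most frequent classes are vg+ cn (212) and vg cn+ (209); these are the parental (non-recombinant) types.
So the F1 carried vg+ cn on one chromosome and vg cn+ on the other — the recessive alleles are on opposite chromosomes (trans / repulsion).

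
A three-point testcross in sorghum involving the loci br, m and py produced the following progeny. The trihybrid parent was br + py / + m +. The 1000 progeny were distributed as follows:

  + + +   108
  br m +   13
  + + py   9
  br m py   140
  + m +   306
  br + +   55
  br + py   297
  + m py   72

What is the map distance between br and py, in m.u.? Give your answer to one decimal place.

The two rarest classes, + + py and br m +, are the double crossovers. Comparing them with the parentals, only the br allele has switched, so br is the middle locus and the order is m – br – py.
Crossovers in the br–py interval produce the single-crossover classes br + + and + m py (55 + 72 = 127) plus the double crossovers (22).
RF(br–py) = (127 + 22) / 1000 = 149/1000 = 0.1490 → 14.9 m.u.

14.9 m.u.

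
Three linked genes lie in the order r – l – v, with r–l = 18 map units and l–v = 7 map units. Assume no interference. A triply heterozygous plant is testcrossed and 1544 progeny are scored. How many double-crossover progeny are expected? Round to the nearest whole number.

Map distances give recombination frequencies of 0.180 and 0.070 for the two intervals.
With no interference, expected double-crossover frequency = 0.180 × 0.070 = 0.01260.
Expected number = 0.01260 × 1544 = 19.45 ≈ 19.

19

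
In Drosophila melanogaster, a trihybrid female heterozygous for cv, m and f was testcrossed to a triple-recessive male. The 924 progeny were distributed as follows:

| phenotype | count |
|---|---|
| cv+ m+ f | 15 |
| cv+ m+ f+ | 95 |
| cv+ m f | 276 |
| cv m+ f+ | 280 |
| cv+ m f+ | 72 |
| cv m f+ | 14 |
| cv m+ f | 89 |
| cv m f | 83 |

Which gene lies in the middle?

m

The two most frequent reciprocal classes, cv m+ f+ and cv+ m f, are the parental types, so the F1 was cv m+ f+ / cv+ m f.
The two rarest classes, cv m f+ and cv+ m+ f, are the double crossovers. Comparing them with the parentals, only the m allele has switched, so m is the middle locus and the order is cv – m – f.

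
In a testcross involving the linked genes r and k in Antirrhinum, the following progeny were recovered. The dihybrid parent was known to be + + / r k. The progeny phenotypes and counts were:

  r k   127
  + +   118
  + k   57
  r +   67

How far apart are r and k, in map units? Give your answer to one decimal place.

The recombinant classes are + k and r +: 57 + 67 = 124.
Recombination frequency = 124/369 = 0.3360 ≈ 33.6%, i.e. 33.6 map units.

33.6 map units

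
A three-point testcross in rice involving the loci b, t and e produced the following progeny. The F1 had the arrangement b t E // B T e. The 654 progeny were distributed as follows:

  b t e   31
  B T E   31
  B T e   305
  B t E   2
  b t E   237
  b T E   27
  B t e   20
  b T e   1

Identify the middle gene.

The two rarest classes, B t E and b T e, are the double crossovers. Comparing them with the parentals, only the b allele has switched, so b is the middle locus and the order is e – b – t.

b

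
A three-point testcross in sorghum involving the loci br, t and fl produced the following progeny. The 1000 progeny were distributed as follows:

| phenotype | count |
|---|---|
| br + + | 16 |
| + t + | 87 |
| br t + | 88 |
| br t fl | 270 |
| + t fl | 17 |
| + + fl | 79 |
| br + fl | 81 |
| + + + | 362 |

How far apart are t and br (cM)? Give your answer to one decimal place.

20.1 cM

The two most frequent reciprocal classes, + + + and br t fl, are the parental types, so the F1 was + + + / br t fl.
The two rarest classes, br + + and + t fl, are the double crossovers. Comparing them with the parentals, only the br allele has switched, so br is the middle locus and the order is t – br – fl.
Crossovers in the t–br interval produce the single-crossover classes + t + and br + fl (87 + 81 = 168) plus the double crossovers (33).
RF(t–br) = (168 + 33) / 1000 = 201/1000 = 0.2010 → 20.1 cM.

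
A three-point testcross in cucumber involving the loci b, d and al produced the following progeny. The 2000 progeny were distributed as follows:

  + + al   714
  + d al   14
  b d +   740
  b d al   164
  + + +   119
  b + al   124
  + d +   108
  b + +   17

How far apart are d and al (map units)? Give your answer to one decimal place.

15.7 map units

The two most frequent reciprocal classes, b d + and + + al, are the parental types, so the F1 was b d + / + + al.
The two rarest classes, b + + and + d al, are the double crossovers. Comparing them with the parentals, only the d allele has switched, so d is the middle locus and the order is b – d – al.
Crossovers in the d–al interval produce the single-crossover classes b d al and + + + (164 + 119 = 283) plus the double crossovers (31).
RF(d–al) = (283 + 31) / 2000 = 314/2000 = 0.1570 → 15.7 map units.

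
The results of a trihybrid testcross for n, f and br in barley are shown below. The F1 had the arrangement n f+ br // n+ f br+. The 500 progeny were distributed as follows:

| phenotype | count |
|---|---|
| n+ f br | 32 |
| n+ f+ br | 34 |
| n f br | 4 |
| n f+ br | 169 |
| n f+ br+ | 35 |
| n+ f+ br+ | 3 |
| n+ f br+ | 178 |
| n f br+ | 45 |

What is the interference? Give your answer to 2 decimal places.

The two rarest classes, n f br and n+ f+ br+, are the double crossovers. Comparing them with the parentals, only the f allele has switched, so f is the middle locus and the order is n – f – br.
n–f: (79 + 7)/500 = 0.1720; f–br: (67 + 7)/500 = 0.1480.
Expected DCO frequency = 0.1720 × 0.1480 ≈ 0.02546; observed = 7/500 ≈ 0.01400.
Coefficient of coincidence = 0.01400/0.02546 ≈ 0.55; interference = 1 − 0.55 = 0.45.

0.45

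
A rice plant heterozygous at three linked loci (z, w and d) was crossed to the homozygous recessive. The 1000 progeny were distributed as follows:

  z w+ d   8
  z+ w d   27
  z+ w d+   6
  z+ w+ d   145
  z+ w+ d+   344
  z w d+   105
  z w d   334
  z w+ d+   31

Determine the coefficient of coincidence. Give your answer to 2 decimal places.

The two most frequent reciprocal classes, z w d and z+ w+ d+, are the parental types, so the F1 was z w d / z+ w+ d+.
The two rarest classes, z w+ d and z+ w d+, are the double crossovers. Comparing them with the parentals, only the w allele has switched, so w is the middle locus and the order is d – w – z.
d–w: (250 + 14)/1000 = 0.2640; w–z: (58 + 14)/1000 = 0.0720.
Expected DCO frequency = 0.2640 × 0.0720 ≈ 0.01901; observed = 14/1000 ≈ 0.01400.
Coefficient of coincidence = 0.01400/0.01901 ≈ 0.74.

0.74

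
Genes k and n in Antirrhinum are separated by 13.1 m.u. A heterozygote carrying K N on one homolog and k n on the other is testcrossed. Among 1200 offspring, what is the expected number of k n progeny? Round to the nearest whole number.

521

A map distance of 13.1 m.u. corresponds to a recombination frequency of 0.131.
The F1 is K N / k n, so k n is a parental gamete class with expected frequency (1 − r)/2 = 0.869/2 = 0.4345.
Expected number = 0.4345 × 1200 = 521.40 ≈ 521.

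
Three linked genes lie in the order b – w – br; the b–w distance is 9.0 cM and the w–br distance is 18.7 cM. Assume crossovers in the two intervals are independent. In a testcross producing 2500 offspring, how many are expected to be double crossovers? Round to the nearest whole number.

Map distances give recombination frequencies of 0.090 and 0.187 for the two intervals.
With no interference, expected double-crossover frequency = 0.090 × 0.187 = 0.01683.
Expected number = 0.01683 × 2500 = 42.07 ≈ 42.

42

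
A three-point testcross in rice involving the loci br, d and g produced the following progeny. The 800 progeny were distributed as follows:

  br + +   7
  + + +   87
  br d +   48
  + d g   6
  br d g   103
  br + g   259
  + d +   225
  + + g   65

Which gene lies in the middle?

g

The two most frequent reciprocal classes, + d + and br + g, are the parental types, so the F1 was + d + / br + g.
The two rarest classes, + d g and br + +, are the double crossovers. Comparing them with the parentals, only the g allele has switched, so g is the middle locus and the order is br – g – d.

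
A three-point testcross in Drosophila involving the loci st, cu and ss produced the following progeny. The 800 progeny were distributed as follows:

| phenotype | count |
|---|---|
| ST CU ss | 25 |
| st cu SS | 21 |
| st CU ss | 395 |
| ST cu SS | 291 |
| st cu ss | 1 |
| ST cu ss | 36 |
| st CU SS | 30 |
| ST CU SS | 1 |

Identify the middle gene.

cu

The two most frequent reciprocal classes, st CU ss and ST cu SS, are the parental types, so the F1 was st CU ss / ST cu SS.
The two rarest classes, st cu ss and ST CU SS, are the double crossovers. Comparing them with the parentals, only the cu allele has switched, so cu is the middle locus and the order is st – cu – ss.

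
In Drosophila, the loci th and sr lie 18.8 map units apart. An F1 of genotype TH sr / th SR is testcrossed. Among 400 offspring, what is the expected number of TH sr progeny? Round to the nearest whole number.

A map distance of 18.8 map units corresponds to a recombination frequency of 0.188.
The F1 is TH sr / th SR, so TH sr is a parental gamete class with expected frequency (1 − r)/2 = 0.812/2 = 0.4060.
Expected number = 0.4060 × 400 = 162.40 ≈ 162.

162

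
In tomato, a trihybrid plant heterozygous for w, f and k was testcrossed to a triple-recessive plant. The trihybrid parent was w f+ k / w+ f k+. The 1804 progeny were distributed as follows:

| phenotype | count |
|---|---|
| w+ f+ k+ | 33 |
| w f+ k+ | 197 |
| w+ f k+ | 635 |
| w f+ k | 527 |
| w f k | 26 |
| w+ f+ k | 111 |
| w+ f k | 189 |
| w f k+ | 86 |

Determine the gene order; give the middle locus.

f

The two rarest classes, w f k and w+ f+ k+, are the double crossovers. Comparing them with the parentals, only the f allele has switched, so f is the middle locus and the order is w – f – k.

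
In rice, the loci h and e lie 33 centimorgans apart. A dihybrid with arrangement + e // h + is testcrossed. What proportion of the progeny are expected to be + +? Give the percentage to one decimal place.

16.5%

A map distance of 33 centimorgans corresponds to a recombination frequency of 0.330.
The F1 is + e / h +, so + + is a recombinant gamete class with expected frequency r/2 = 0.330/2 = 0.1650.
That is 0.1650 = 16.5% of the progeny.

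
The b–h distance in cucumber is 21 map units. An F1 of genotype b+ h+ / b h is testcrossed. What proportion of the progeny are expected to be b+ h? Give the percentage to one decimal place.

A map distance of 21 map units corresponds to a recombination frequency of 0.210.
The F1 is b+ h+ / b h, so b+ h is a recombinant gamete class with expected frequency r/2 = 0.210/2 = 0.1050.
That is 0.1050 = 10.5% of the progeny.

10.5%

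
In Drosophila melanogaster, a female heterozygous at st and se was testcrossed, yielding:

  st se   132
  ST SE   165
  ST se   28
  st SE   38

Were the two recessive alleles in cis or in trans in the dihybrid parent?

The two most frequent classes are ST SE (165) and st se (132); these are the parental (non-recombinant) types.
So the F1 carried ST SE on one chromosome and st se on the other — the recessive alleles are on the same chromosome (cis / coupling).

cis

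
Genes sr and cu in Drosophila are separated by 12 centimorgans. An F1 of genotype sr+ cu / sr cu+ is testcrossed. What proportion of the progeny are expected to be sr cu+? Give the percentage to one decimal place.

44.0%

A map distance of 12 centimorgans corresponds to a recombination frequency of 0.120.
The F1 is sr+ cu / sr cu+, so sr cu+ is a parental gamete class with expected frequency (1 − r)/2 = 0.880/2 = 0.4400.
That is 0.4400 = 44.0% of the progeny.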